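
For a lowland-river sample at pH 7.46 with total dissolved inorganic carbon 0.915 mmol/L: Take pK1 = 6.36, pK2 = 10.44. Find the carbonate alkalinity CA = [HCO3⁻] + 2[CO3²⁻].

CA = [HCO3⁻] + 2[CO3²⁻] = (α₁ + 2α₂)·DIC
At pH 7.46: [H⁺]/K1 = 10^-1.10 = 0.079433, K2/[H⁺] = 10^-2.98 = 0.0010471
α₁ = 1/(1 + 0.079433 + 0.0010471) = 1/1.0805 = 0.9255; α₂ = α₁·K2/[H⁺] = 0.0009691
α₁ + 2α₂ = 0.9275
CA = 0.9275 × 0.915 = 0.849 mmol/L

CA = 0.849 mmol/L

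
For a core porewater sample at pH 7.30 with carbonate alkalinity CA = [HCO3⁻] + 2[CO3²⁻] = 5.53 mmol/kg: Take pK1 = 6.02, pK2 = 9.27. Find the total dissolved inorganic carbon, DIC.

CA = [HCO3⁻] + 2[CO3²⁻] = (α₁ + 2α₂)·DIC
At pH 7.30: [H⁺]/K1 = 10^-1.28 = 0.052481, K2/[H⁺] = 10^-1.97 = 0.010715
α₁ = 1/(1 + 0.052481 + 0.010715) = 1/1.0632 = 0.9406; α₂ = α₁·K2/[H⁺] = 0.01008
α₁ + 2α₂ = 0.9607
DIC = CA / (α₁ + 2α₂) = 5.53 / 0.9607 = 5.76 mmol/kg

DIC = 5.76 mmol/kg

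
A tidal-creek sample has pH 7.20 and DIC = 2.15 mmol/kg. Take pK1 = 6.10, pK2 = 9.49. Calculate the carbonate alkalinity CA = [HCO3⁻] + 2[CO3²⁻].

CA = 2.00 mmol/kg

CA = [HCO3⁻] + 2[CO3²⁻] = (α₁ + 2α₂)·DIC
At pH 7.20: [H⁺]/K1 = 10^-1.10 = 0.079433, K2/[H⁺] = 10^-2.29 = 0.0051286
α₁ = 1/(1 + 0.079433 + 0.0051286) = 1/1.0846 = 0.9220; α₂ = α₁·K2/[H⁺] = 0.004729
α₁ + 2α₂ = 0.9315
CA = 0.9315 × 2.15 = 2.00 mmol/kg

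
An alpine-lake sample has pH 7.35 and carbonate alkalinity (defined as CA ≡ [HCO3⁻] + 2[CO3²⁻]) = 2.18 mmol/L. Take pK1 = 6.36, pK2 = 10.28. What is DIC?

CA = [HCO3⁻] + 2[CO3²⁻] = (α₁ + 2α₂)·DIC
At pH 7.35: [H⁺]/K1 = 10^-0.99 = 0.10233, K2/[H⁺] = 10^-2.93 = 0.0011749
α₁ = 1/(1 + 0.10233 + 0.0011749) = 1/1.1035 = 0.9062; α₂ = α₁·K2/[H⁺] = 0.001065
α₁ + 2α₂ = 0.9083
DIC = CA / (α₁ + 2α₂) = 2.18 / 0.9083 = 2.40 mmol/L

DIC = 2.40 mmol/L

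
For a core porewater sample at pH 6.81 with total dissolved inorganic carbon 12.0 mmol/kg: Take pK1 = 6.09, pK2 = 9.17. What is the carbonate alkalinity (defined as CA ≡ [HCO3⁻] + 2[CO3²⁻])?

CA = 10.1 mmol/kg

CA = [HCO3⁻] + 2[CO3²⁻] = (α₁ + 2α₂)·DIC
At pH 6.81: [H⁺]/K1 = 10^-0.72 = 0.19055, K2/[H⁺] = 10^-2.36 = 0.0043652
α₁ = 1/(1 + 0.19055 + 0.0043652) = 1/1.1949 = 0.8369; α₂ = α₁·K2/[H⁺] = 0.003653
α₁ + 2α₂ = 0.8442
CA = 0.8442 × 12.0 = 10.1 mmol/kg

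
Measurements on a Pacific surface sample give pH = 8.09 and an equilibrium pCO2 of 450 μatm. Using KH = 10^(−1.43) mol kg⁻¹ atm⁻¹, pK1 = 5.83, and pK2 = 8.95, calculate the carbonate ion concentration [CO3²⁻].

[CO2*] = KH · pCO2 = 10^(−1.43) × 450×10^-6 = 1.672×10^-5 mol/kg
α₀ = 1/(1 + K1/[H⁺] + K1K2/[H⁺]²) = 1/(1 + 10^+2.26 + 10^+1.40) = 0.004806
DIC = [CO2*]/α₀ = 1.672×10^-5 / 0.004806 = 3.479 mmol/kg
[CO3²⁻] = α₂·DIC; α₂ = 0.1207, so [CO3²⁻] = 0.1207 × 3.479 = 0.420 mmol/kg

[CO3²⁻] = 0.420 mmol/kg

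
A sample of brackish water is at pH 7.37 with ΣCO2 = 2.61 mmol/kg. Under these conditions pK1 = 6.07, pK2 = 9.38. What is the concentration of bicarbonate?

α₁ = 1 / (1 + [H⁺]/K1 + K2/[H⁺]) = 1 / (1 + 10^-1.30 + 10^-2.01)
   = 1 / (1 + 0.050119 + 0.0097724) = 1/1.0599 = 0.9435
[HCO3⁻] = α₁ × DIC = 0.9435 × 2.61 = 2.46 mmol/kg

[HCO3⁻] = 2.46 mmol/kg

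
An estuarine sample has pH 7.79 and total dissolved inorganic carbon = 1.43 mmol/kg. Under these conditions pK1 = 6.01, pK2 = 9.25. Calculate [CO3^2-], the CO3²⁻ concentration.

α₂ = 1 / (1 + [H⁺]/K2 + [H⁺]²/(K1K2)) = 1 / (1 + 10^+1.46 + 10^-0.32)
   = 1 / (1 + 28.840 + 0.47863) = 1/30.319 = 0.03298
[CO3²⁻] = α₂ × DIC = 0.03298 × 1.43 = 0.0472 mmol/kg

[CO3²⁻] = 0.0472 mmol/kg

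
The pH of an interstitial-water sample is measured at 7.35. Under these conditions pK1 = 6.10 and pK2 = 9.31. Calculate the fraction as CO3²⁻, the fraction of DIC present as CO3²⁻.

α₂ = 1 / (1 + [H⁺]/K2 + [H⁺]²/(K1K2)) = 1 / (1 + 10^+1.96 + 10^+0.71)
   = 1 / (1 + 91.201 + 5.1286) = 1/97.330 = 0.01027

α₂ = 0.0103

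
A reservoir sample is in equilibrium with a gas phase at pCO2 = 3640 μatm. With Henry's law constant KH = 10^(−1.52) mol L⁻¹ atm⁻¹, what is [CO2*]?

KH = 10^(−1.52) = 3.020×10^-2 mol L⁻¹ atm⁻¹
[CO2*] = KH · pCO2 = 3.020×10^-2 × 3640×10^-6 atm = 1.10×10^-4 mol/L

[CO2*] = 110 μmol/L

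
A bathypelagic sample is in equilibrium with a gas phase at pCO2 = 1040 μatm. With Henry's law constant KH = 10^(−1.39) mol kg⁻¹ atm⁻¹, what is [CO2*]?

[CO2*] = 42.4 μmol/kg

KH = 10^(−1.39) = 4.074×10^-2 mol kg⁻¹ atm⁻¹
[CO2*] = KH · pCO2 = 4.074×10^-2 × 1040×10^-6 atm = 4.24×10^-5 mol/kg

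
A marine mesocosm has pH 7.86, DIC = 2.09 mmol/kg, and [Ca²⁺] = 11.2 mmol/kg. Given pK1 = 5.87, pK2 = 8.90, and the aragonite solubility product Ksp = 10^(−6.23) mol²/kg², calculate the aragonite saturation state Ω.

α₂ = 1 / (1 + [H⁺]/K2 + [H⁺]²/(K1K2)) = 1 / (1 + 10^+1.04 + 10^-0.95)
   = 1 / (1 + 10.965 + 0.11220) = 1/12.077 = 0.08280
[CO3²⁻] = α₂ × DIC = 0.08280 × 2.09 = 0.1731 mmol/kg
Ksp = 10^(−6.23) = 5.888×10^-7
Ω = [Ca²⁺][CO3²⁻]/Ksp = (11.2×10^-3)(1.731×10^-4) / 5.888×10^-7 = 3.29

Ω = 3.29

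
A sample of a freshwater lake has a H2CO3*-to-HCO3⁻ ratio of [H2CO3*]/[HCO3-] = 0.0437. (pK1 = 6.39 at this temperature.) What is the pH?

From K1 = [H⁺][HCO3-]/[H2CO3*]:  pH = pK1 − log₁₀([H2CO3*]/[HCO3-])
log₁₀(0.0437) = -1.360
pH = 6.39 − (-1.360) = 7.75

pH = 7.75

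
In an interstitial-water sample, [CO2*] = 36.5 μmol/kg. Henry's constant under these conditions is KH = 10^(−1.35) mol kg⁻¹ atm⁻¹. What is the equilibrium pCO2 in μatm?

KH = 10^(−1.35) = 4.467×10^-2 mol kg⁻¹ atm⁻¹
pCO2 = [CO2*]/KH = 36.5×10^-6 / 4.467×10^-2 = 8.17×10^-4 atm = 817 μatm

pCO2 = 817 μatm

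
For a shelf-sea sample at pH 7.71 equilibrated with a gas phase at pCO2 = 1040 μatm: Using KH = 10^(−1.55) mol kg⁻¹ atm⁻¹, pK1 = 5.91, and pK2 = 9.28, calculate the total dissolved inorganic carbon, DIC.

[CO2*] = KH · pCO2 = 10^(−1.55) × 1040×10^-6 = 2.931×10^-5 mol/kg
α₀ = 1/(1 + K1/[H⁺] + K1K2/[H⁺]²) = 1/(1 + 10^+1.80 + 10^+0.23) = 0.01520
DIC = [CO2*]/α₀ = 2.931×10^-5 / 0.01520 = 1.93 mmol/kg

DIC = 1.93 mmol/kg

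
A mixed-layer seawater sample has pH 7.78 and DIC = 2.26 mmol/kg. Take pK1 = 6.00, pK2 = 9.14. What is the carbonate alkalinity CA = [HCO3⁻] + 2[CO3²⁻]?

CA = [HCO3⁻] + 2[CO3²⁻] = (α₁ + 2α₂)·DIC
At pH 7.78: [H⁺]/K1 = 10^-1.78 = 0.016596, K2/[H⁺] = 10^-1.36 = 0.043652
α₁ = 1/(1 + 0.016596 + 0.043652) = 1/1.0602 = 0.9432; α₂ = α₁·K2/[H⁺] = 0.04117
α₁ + 2α₂ = 1.0255
CA = 1.0255 × 2.26 = 2.32 mmol/kg

CA = 2.32 mmol/kg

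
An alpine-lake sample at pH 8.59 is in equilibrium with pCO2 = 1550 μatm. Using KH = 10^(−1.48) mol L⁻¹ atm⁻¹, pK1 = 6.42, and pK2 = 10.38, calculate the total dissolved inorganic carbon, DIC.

DIC = 7.77 mmol/L

[CO2*] = KH · pCO2 = 10^(−1.48) × 1550×10^-6 = 5.133×10^-5 mol/L
α₀ = 1/(1 + K1/[H⁺] + K1K2/[H⁺]²) = 1/(1 + 10^+2.17 + 10^+0.38) = 0.006609
DIC = [CO2*]/α₀ = 5.133×10^-5 / 0.006609 = 7.77 mmol/L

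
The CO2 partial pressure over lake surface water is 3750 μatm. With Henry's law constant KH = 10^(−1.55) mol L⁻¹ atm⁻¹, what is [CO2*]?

[CO2*] = 106 μmol/L

KH = 10^(−1.55) = 2.818×10^-2 mol L⁻¹ atm⁻¹
[CO2*] = KH · pCO2 = 2.818×10^-2 × 3750×10^-6 atm = 1.06×10^-4 mol/L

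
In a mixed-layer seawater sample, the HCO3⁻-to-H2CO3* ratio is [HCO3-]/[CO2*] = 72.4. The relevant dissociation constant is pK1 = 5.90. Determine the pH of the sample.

pH = 7.76

From K1 = [H⁺][HCO3-]/[CO2*]:  pH = pK1 + log₁₀([HCO3-]/[CO2*])
log₁₀(72.4) = +1.860
pH = 5.90 + (+1.860) = 7.76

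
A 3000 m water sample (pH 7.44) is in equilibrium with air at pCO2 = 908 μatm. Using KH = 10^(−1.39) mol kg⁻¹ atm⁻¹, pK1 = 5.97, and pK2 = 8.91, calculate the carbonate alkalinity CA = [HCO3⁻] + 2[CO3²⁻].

CA = 1.17 mmol/kg

[CO2*] = KH · pCO2 = 10^(−1.39) × 908×10^-6 = 3.699×10^-5 mol/kg
α₀ = 1/(1 + K1/[H⁺] + K1K2/[H⁺]²) = 1/(1 + 10^+1.47 + 10^+0.00) = 0.03173
DIC = [CO2*]/α₀ = 3.699×10^-5 / 0.03173 = 1.166 mmol/kg
CA = (α₁ + 2α₂)·DIC = (0.9365 + 2×0.03173) × 1.166 = 1.17 mmol/kg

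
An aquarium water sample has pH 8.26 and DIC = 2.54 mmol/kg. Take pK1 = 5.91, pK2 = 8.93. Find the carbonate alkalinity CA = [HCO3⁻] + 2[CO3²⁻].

CA = [HCO3⁻] + 2[CO3²⁻] = (α₁ + 2α₂)·DIC
At pH 8.26: [H⁺]/K1 = 10^-2.35 = 0.0044668, K2/[H⁺] = 10^-0.67 = 0.21380
α₁ = 1/(1 + 0.0044668 + 0.21380) = 1/1.2183 = 0.8208; α₂ = α₁·K2/[H⁺] = 0.1755
α₁ + 2α₂ = 1.1718
CA = 1.1718 × 2.54 = 2.98 mmol/kg

CA = 2.98 mmol/kg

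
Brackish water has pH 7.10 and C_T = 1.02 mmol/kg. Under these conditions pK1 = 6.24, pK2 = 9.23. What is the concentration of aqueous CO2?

[CO2*] = 0.123 mmol/kg

α₀ = 1 / (1 + K1/[H⁺] + K1K2/[H⁺]²) = 1 / (1 + 10^+0.86 + 10^-1.27)
   = 1 / (1 + 7.2444 + 0.053703) = 1/8.2981 = 0.1205
[CO2*] = α₀ × DIC = 0.1205 × 1.02 = 0.123 mmol/kg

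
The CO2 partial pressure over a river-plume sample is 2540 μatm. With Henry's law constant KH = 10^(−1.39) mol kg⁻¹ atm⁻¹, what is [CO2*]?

[CO2*] = 103 μmol/kg

KH = 10^(−1.39) = 4.074×10^-2 mol kg⁻¹ atm⁻¹
[CO2*] = KH · pCO2 = 4.074×10^-2 × 2540×10^-6 atm = 1.03×10^-4 mol/kg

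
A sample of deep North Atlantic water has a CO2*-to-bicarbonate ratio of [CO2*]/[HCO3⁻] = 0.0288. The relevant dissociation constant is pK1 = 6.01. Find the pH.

From K1 = [H⁺][HCO3⁻]/[CO2*]:  pH = pK1 − log₁₀([CO2*]/[HCO3⁻])
log₁₀(0.0288) = -1.541
pH = 6.01 − (-1.541) = 7.55

pH = 7.55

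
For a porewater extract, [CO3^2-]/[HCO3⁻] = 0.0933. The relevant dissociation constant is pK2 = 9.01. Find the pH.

From K2 = [H⁺][CO3^2-]/[HCO3⁻]:  pH = pK2 + log₁₀([CO3^2-]/[HCO3⁻])
log₁₀(0.0933) = -1.030
pH = 9.01 + (-1.030) = 7.98

pH = 7.98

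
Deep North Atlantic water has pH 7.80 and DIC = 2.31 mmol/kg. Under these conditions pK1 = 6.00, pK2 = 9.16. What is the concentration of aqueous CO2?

[CO2*] = 0.0346 mmol/kg

α₀ = 1 / (1 + K1/[H⁺] + K1K2/[H⁺]²) = 1 / (1 + 10^+1.80 + 10^+0.44)
   = 1 / (1 + 63.096 + 2.7542) = 1/66.850 = 0.01496
[CO2*] = α₀ × DIC = 0.01496 × 2.31 = 0.0346 mmol/kg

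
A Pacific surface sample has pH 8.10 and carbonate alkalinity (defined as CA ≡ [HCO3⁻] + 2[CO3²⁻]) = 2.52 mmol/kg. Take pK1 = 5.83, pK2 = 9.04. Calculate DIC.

DIC = 2.30 mmol/kg

CA = [HCO3⁻] + 2[CO3²⁻] = (α₁ + 2α₂)·DIC
At pH 8.10: [H⁺]/K1 = 10^-2.27 = 0.0053703, K2/[H⁺] = 10^-0.94 = 0.11482
α₁ = 1/(1 + 0.0053703 + 0.11482) = 1/1.1202 = 0.8927; α₂ = α₁·K2/[H⁺] = 0.1025
α₁ + 2α₂ = 1.0977
DIC = CA / (α₁ + 2α₂) = 2.52 / 1.0977 = 2.30 mmol/kg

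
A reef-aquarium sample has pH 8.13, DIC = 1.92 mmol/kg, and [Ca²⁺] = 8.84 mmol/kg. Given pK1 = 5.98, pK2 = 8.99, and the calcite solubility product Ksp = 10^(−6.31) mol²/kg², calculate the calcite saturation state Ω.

α₂ = 1 / (1 + [H⁺]/K2 + [H⁺]²/(K1K2)) = 1 / (1 + 10^+0.86 + 10^-1.29)
   = 1 / (1 + 7.2444 + 0.051286) = 1/8.2956 = 0.1205
[CO3²⁻] = α₂ × DIC = 0.1205 × 1.92 = 0.2314 mmol/kg
Ksp = 10^(−6.31) = 4.898×10^-7
Ω = [Ca²⁺][CO3²⁻]/Ksp = (8.84×10^-3)(2.314×10^-4) / 4.898×10^-7 = 4.18

Ω = 4.18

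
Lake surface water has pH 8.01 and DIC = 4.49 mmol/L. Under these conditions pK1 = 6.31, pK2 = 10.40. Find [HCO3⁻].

[HCO3⁻] = 4.38 mmol/L

α₁ = 1 / (1 + [H⁺]/K1 + K2/[H⁺]) = 1 / (1 + 10^-1.70 + 10^-2.39)
   = 1 / (1 + 0.019953 + 0.0040738) = 1/1.0240 = 0.9765
[HCO3⁻] = α₁ × DIC = 0.9765 × 4.49 = 4.38 mmol/L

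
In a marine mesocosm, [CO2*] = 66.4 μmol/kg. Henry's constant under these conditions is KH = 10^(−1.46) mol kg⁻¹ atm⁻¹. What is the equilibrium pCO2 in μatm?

pCO2 = 1910 μatm

KH = 10^(−1.46) = 3.467×10^-2 mol kg⁻¹ atm⁻¹
pCO2 = [CO2*]/KH = 66.4×10^-6 / 3.467×10^-2 = 1.91×10^-3 atm = 1910 μatm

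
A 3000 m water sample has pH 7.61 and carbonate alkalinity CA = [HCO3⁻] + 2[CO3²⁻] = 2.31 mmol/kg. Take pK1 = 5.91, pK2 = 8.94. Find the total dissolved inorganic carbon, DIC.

CA = [HCO3⁻] + 2[CO3²⁻] = (α₁ + 2α₂)·DIC
At pH 7.61: [H⁺]/K1 = 10^-1.70 = 0.019953, K2/[H⁺] = 10^-1.33 = 0.046774
α₁ = 1/(1 + 0.019953 + 0.046774) = 1/1.0667 = 0.9374; α₂ = α₁·K2/[H⁺] = 0.04385
α₁ + 2α₂ = 1.0251
DIC = CA / (α₁ + 2α₂) = 2.31 / 1.0251 = 2.25 mmol/kg

DIC = 2.25 mmol/kg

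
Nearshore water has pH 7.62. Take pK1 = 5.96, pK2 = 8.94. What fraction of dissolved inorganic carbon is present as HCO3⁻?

α₁ = 0.935

α₁ = 1 / (1 + [H⁺]/K1 + K2/[H⁺]) = 1 / (1 + 10^-1.66 + 10^-1.32)
   = 1 / (1 + 0.021878 + 0.047863) = 1/1.0697 = 0.9348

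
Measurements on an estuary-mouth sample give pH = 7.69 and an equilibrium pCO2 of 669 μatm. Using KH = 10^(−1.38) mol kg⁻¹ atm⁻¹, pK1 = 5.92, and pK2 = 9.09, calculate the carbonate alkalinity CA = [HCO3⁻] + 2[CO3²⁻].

CA = 1.77 mmol/kg

[CO2*] = KH · pCO2 = 10^(−1.38) × 669×10^-6 = 2.789×10^-5 mol/kg
α₀ = 1/(1 + K1/[H⁺] + K1K2/[H⁺]²) = 1/(1 + 10^+1.77 + 10^+0.37) = 0.01607
DIC = [CO2*]/α₀ = 2.789×10^-5 / 0.01607 = 1.735 mmol/kg
CA = (α₁ + 2α₂)·DIC = (0.9463 + 2×0.03767) × 1.735 = 1.77 mmol/kg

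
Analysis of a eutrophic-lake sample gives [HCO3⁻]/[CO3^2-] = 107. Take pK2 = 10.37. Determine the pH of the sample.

pH = 8.34

From K2 = [H⁺][CO3^2-]/[HCO3⁻]:  pH = pK2 − log₁₀([HCO3⁻]/[CO3^2-])
log₁₀(107) = +2.029
pH = 10.37 − (+2.029) = 8.34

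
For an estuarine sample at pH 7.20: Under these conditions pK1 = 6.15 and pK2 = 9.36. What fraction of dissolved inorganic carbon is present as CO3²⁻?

α₂ = 1 / (1 + [H⁺]/K2 + [H⁺]²/(K1K2)) = 1 / (1 + 10^+2.16 + 10^+1.11)
   = 1 / (1 + 144.54 + 12.882) = 1/158.43 = 0.006312

α₂ = 0.00631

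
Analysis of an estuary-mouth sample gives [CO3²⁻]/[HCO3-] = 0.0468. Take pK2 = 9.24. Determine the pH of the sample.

From K2 = [H⁺][CO3²⁻]/[HCO3-]:  pH = pK2 + log₁₀([CO3²⁻]/[HCO3-])
log₁₀(0.0468) = -1.330
pH = 9.24 + (-1.330) = 7.91

pH = 7.91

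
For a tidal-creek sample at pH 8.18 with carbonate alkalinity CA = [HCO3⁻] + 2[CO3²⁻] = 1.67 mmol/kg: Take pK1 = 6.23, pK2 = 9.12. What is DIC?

DIC = 1.53 mmol/kg

CA = [HCO3⁻] + 2[CO3²⁻] = (α₁ + 2α₂)·DIC
At pH 8.18: [H⁺]/K1 = 10^-1.95 = 0.011220, K2/[H⁺] = 10^-0.94 = 0.11482
α₁ = 1/(1 + 0.011220 + 0.11482) = 1/1.1260 = 0.8881; α₂ = α₁·K2/[H⁺] = 0.1020
α₁ + 2α₂ = 1.0920
DIC = CA / (α₁ + 2α₂) = 1.67 / 1.0920 = 1.53 mmol/kg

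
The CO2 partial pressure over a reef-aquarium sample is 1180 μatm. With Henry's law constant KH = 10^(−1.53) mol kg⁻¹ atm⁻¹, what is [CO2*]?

KH = 10^(−1.53) = 2.951×10^-2 mol kg⁻¹ atm⁻¹
[CO2*] = KH · pCO2 = 2.951×10^-2 × 1180×10^-6 atm = 3.48×10^-5 mol/kg

[CO2*] = 34.8 μmol/kg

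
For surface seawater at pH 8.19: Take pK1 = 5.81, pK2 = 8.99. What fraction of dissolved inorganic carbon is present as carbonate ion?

α₂ = 0.136

α₂ = 1 / (1 + [H⁺]/K2 + [H⁺]²/(K1K2)) = 1 / (1 + 10^+0.80 + 10^-1.58)
   = 1 / (1 + 6.3096 + 0.026303) = 1/7.3359 = 0.1363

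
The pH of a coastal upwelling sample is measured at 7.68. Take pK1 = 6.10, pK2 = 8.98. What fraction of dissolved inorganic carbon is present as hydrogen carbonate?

α₁ = 1 / (1 + [H⁺]/K1 + K2/[H⁺]) = 1 / (1 + 10^-1.58 + 10^-1.30)
   = 1 / (1 + 0.026303 + 0.050119) = 1/1.0764 = 0.9290

α₁ = 0.929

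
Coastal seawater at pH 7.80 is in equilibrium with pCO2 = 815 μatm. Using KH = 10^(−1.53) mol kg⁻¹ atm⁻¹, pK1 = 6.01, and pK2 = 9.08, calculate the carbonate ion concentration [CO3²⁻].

[CO3²⁻] = 0.0778 mmol/kg

[CO2*] = KH · pCO2 = 10^(−1.53) × 815×10^-6 = 2.405×10^-5 mol/kg
α₀ = 1/(1 + K1/[H⁺] + K1K2/[H⁺]²) = 1/(1 + 10^+1.79 + 10^+0.51) = 0.01518
DIC = [CO2*]/α₀ = 2.405×10^-5 / 0.01518 = 1.585 mmol/kg
[CO3²⁻] = α₂·DIC; α₂ = 0.04911, so [CO3²⁻] = 0.04911 × 1.585 = 0.0778 mmol/kg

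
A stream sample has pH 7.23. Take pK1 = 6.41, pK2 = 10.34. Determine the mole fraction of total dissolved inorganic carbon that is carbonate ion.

α₂ = 0.000674

α₂ = 1 / (1 + [H⁺]/K2 + [H⁺]²/(K1K2)) = 1 / (1 + 10^+3.11 + 10^+2.29)
   = 1 / (1 + 1288.2 + 194.98) = 1/1484.2 = 0.0006737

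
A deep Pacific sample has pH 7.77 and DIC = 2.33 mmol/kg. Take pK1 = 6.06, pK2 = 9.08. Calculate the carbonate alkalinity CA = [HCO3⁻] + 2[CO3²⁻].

CA = [HCO3⁻] + 2[CO3²⁻] = (α₁ + 2α₂)·DIC
At pH 7.77: [H⁺]/K1 = 10^-1.71 = 0.019498, K2/[H⁺] = 10^-1.31 = 0.048978
α₁ = 1/(1 + 0.019498 + 0.048978) = 1/1.0685 = 0.9359; α₂ = α₁·K2/[H⁺] = 0.04584
α₁ + 2α₂ = 1.0276
CA = 1.0276 × 2.33 = 2.39 mmol/kg

CA = 2.39 mmol/kg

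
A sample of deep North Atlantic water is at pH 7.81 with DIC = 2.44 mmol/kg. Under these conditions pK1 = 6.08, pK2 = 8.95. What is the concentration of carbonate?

[CO3²⁻] = 0.162 mmol/kg

α₂ = 1 / (1 + [H⁺]/K2 + [H⁺]²/(K1K2)) = 1 / (1 + 10^+1.14 + 10^-0.59)
   = 1 / (1 + 13.804 + 0.25704) = 1/15.061 = 0.06640
[CO3²⁻] = α₂ × DIC = 0.06640 × 2.44 = 0.162 mmol/kg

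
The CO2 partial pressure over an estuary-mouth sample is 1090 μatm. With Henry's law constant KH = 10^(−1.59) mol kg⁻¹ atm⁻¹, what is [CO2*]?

KH = 10^(−1.59) = 2.570×10^-2 mol kg⁻¹ atm⁻¹
[CO2*] = KH · pCO2 = 2.570×10^-2 × 1090×10^-6 atm = 2.80×10^-5 mol/kg

[CO2*] = 28.0 μmol/kg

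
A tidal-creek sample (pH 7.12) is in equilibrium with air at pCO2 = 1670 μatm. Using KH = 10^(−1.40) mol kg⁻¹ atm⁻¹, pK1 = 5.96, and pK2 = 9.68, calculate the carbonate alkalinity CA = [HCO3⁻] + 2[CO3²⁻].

[CO2*] = KH · pCO2 = 10^(−1.40) × 1670×10^-6 = 6.648×10^-5 mol/kg
α₀ = 1/(1 + K1/[H⁺] + K1K2/[H⁺]²) = 1/(1 + 10^+1.16 + 10^-1.40) = 0.06454
DIC = [CO2*]/α₀ = 6.648×10^-5 / 0.06454 = 1.030 mmol/kg
CA = (α₁ + 2α₂)·DIC = (0.9329 + 2×0.002569) × 1.030 = 0.966 mmol/kg

CA = 0.966 mmol/kg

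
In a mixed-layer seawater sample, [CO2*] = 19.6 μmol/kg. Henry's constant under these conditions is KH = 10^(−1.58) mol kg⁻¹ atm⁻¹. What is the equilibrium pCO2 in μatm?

KH = 10^(−1.58) = 2.630×10^-2 mol kg⁻¹ atm⁻¹
pCO2 = [CO2*]/KH = 19.6×10^-6 / 2.630×10^-2 = 7.45×10^-4 atm = 745 μatm

pCO2 = 745 μatm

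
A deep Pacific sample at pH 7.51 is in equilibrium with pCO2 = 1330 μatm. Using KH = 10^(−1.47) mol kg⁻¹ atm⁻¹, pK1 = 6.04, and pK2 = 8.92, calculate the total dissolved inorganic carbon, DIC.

[CO2*] = KH · pCO2 = 10^(−1.47) × 1330×10^-6 = 4.507×10^-5 mol/kg
α₀ = 1/(1 + K1/[H⁺] + K1K2/[H⁺]²) = 1/(1 + 10^+1.47 + 10^+0.06) = 0.03159
DIC = [CO2*]/α₀ = 4.507×10^-5 / 0.03159 = 1.43 mmol/kg

DIC = 1.43 mmol/kg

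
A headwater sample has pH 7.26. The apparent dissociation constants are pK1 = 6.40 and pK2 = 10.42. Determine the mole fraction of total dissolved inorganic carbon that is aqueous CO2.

α₀ = 0.121

α₀ = 1 / (1 + K1/[H⁺] + K1K2/[H⁺]²) = 1 / (1 + 10^+0.86 + 10^-2.30)
   = 1 / (1 + 7.2444 + 0.0050119) = 1/8.2494 = 0.1212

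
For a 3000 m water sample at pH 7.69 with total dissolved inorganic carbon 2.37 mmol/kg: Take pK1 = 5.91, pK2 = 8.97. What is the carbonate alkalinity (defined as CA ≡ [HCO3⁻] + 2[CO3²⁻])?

CA = 2.45 mmol/kg

CA = [HCO3⁻] + 2[CO3²⁻] = (α₁ + 2α₂)·DIC
At pH 7.69: [H⁺]/K1 = 10^-1.78 = 0.016596, K2/[H⁺] = 10^-1.28 = 0.052481
α₁ = 1/(1 + 0.016596 + 0.052481) = 1/1.0691 = 0.9354; α₂ = α₁·K2/[H⁺] = 0.04909
α₁ + 2α₂ = 1.0336
CA = 1.0336 × 2.37 = 2.45 mmol/kg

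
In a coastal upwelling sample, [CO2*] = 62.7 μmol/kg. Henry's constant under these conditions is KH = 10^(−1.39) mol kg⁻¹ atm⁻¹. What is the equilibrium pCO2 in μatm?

KH = 10^(−1.39) = 4.074×10^-2 mol kg⁻¹ atm⁻¹
pCO2 = [CO2*]/KH = 62.7×10^-6 / 4.074×10^-2 = 1.54×10^-3 atm = 1540 μatm

pCO2 = 1540 μatm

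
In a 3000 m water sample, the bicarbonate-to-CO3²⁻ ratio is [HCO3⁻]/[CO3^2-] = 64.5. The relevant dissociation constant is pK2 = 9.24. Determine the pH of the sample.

From K2 = [H⁺][CO3^2-]/[HCO3⁻]:  pH = pK2 − log₁₀([HCO3⁻]/[CO3^2-])
log₁₀(64.5) = +1.810
pH = 9.24 − (+1.810) = 7.43

pH = 7.43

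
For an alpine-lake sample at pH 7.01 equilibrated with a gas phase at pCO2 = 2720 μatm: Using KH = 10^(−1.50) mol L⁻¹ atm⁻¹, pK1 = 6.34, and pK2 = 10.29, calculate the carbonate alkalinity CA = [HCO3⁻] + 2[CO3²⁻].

[CO2*] = KH · pCO2 = 10^(−1.50) × 2720×10^-6 = 8.601×10^-5 mol/L
α₀ = 1/(1 + K1/[H⁺] + K1K2/[H⁺]²) = 1/(1 + 10^+0.67 + 10^-2.61) = 0.1761
DIC = [CO2*]/α₀ = 8.601×10^-5 / 0.1761 = 0.4885 mmol/L
CA = (α₁ + 2α₂)·DIC = (0.8235 + 2×0.0004322) × 0.4885 = 0.403 mmol/L

CA = 0.403 mmol/L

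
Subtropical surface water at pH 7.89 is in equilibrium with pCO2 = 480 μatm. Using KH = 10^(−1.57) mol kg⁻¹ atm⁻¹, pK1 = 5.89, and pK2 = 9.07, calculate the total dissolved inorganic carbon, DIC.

DIC = 1.39 mmol/kg

[CO2*] = KH · pCO2 = 10^(−1.57) × 480×10^-6 = 1.292×10^-5 mol/kg
α₀ = 1/(1 + K1/[H⁺] + K1K2/[H⁺]²) = 1/(1 + 10^+2.00 + 10^+0.82) = 0.009293
DIC = [CO2*]/α₀ = 1.292×10^-5 / 0.009293 = 1.39 mmol/kg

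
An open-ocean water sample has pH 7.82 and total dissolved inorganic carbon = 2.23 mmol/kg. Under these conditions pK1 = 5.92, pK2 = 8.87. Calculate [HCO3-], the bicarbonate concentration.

α₁ = 1 / (1 + [H⁺]/K1 + K2/[H⁺]) = 1 / (1 + 10^-1.90 + 10^-1.05)
   = 1 / (1 + 0.012589 + 0.089125) = 1/1.1017 = 0.9077
[HCO3⁻] = α₁ × DIC = 0.9077 × 2.23 = 2.02 mmol/kg

[HCO3⁻] = 2.02 mmol/kg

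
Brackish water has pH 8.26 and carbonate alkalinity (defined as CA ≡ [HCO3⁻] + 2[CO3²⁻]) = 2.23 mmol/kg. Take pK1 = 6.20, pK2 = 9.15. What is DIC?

CA = [HCO3⁻] + 2[CO3²⁻] = (α₁ + 2α₂)·DIC
At pH 8.26: [H⁺]/K1 = 10^-2.06 = 0.0087096, K2/[H⁺] = 10^-0.89 = 0.12882
α₁ = 1/(1 + 0.0087096 + 0.12882) = 1/1.1375 = 0.8791; α₂ = α₁·K2/[H⁺] = 0.1132
α₁ + 2α₂ = 1.1056
DIC = CA / (α₁ + 2α₂) = 2.23 / 1.1056 = 2.02 mmol/kg

DIC = 2.02 mmol/kg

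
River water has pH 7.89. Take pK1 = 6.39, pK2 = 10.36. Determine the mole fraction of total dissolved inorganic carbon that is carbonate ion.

α₂ = 0.00327

α₂ = 1 / (1 + [H⁺]/K2 + [H⁺]²/(K1K2)) = 1 / (1 + 10^+2.47 + 10^+0.97)
   = 1 / (1 + 295.12 + 9.3325) = 1/305.45 = 0.003274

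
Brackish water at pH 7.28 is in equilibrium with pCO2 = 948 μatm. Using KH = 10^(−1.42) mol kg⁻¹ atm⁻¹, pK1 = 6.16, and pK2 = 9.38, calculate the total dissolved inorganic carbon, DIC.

[CO2*] = KH · pCO2 = 10^(−1.42) × 948×10^-6 = 3.604×10^-5 mol/kg
α₀ = 1/(1 + K1/[H⁺] + K1K2/[H⁺]²) = 1/(1 + 10^+1.12 + 10^-0.98) = 0.06999
DIC = [CO2*]/α₀ = 3.604×10^-5 / 0.06999 = 0.515 mmol/kg

DIC = 0.515 mmol/kg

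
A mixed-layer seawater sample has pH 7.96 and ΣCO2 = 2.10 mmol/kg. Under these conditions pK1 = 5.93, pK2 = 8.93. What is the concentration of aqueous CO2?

α₀ = 1 / (1 + K1/[H⁺] + K1K2/[H⁺]²) = 1 / (1 + 10^+2.03 + 10^+1.06)
   = 1 / (1 + 107.15 + 11.482) = 1/119.63 = 0.008359
[CO2*] = α₀ × DIC = 0.008359 × 2.10 = 0.0176 mmol/kg = 17.6 μmol/kg

[CO2*] = 17.6 μmol/kg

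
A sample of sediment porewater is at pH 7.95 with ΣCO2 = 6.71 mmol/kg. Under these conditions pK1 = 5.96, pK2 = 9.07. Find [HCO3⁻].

[HCO3⁻] = 6.18 mmol/kg

α₁ = 1 / (1 + [H⁺]/K1 + K2/[H⁺]) = 1 / (1 + 10^-1.99 + 10^-1.12)
   = 1 / (1 + 0.010233 + 0.075858) = 1/1.0861 = 0.9207
[HCO3⁻] = α₁ × DIC = 0.9207 × 6.71 = 6.18 mmol/kg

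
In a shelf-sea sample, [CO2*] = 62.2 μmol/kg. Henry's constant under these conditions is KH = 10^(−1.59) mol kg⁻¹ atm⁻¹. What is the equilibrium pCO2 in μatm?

KH = 10^(−1.59) = 2.570×10^-2 mol kg⁻¹ atm⁻¹
pCO2 = [CO2*]/KH = 62.2×10^-6 / 2.570×10^-2 = 2.42×10^-3 atm = 2420 μatm

pCO2 = 2420 μatm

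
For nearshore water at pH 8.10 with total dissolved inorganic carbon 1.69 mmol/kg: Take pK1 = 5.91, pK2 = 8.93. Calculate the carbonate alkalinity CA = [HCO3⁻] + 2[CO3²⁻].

CA = 1.90 mmol/kg

CA = [HCO3⁻] + 2[CO3²⁻] = (α₁ + 2α₂)·DIC
At pH 8.10: [H⁺]/K1 = 10^-2.19 = 0.0064565, K2/[H⁺] = 10^-0.83 = 0.14791
α₁ = 1/(1 + 0.0064565 + 0.14791) = 1/1.1544 = 0.8663; α₂ = α₁·K2/[H⁺] = 0.1281
α₁ + 2α₂ = 1.1225
CA = 1.1225 × 1.69 = 1.90 mmol/kg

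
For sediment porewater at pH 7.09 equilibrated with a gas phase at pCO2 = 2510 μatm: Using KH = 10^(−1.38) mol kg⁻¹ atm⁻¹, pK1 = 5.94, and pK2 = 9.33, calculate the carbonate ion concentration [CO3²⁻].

[CO2*] = KH · pCO2 = 10^(−1.38) × 2510×10^-6 = 1.046×10^-4 mol/kg
α₀ = 1/(1 + K1/[H⁺] + K1K2/[H⁺]²) = 1/(1 + 10^+1.15 + 10^-1.09) = 0.06576
DIC = [CO2*]/α₀ = 1.046×10^-4 / 0.06576 = 1.591 mmol/kg
[CO3²⁻] = α₂·DIC; α₂ = 0.005345, so [CO3²⁻] = 0.005345 × 1.591 = 0.00850 mmol/kg = 8.50 μmol/kg

[CO3²⁻] = 8.50 μmol/kg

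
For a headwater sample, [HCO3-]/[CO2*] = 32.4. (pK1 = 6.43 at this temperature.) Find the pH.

From K1 = [H⁺][HCO3-]/[CO2*]:  pH = pK1 + log₁₀([HCO3-]/[CO2*])
log₁₀(32.4) = +1.511
pH = 6.43 + (+1.511) = 7.94

pH = 7.94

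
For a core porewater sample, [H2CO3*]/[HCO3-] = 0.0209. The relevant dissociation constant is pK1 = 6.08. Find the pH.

From K1 = [H⁺][HCO3-]/[H2CO3*]:  pH = pK1 − log₁₀([H2CO3*]/[HCO3-])
log₁₀(0.0209) = -1.680
pH = 6.08 − (-1.680) = 7.76

pH = 7.76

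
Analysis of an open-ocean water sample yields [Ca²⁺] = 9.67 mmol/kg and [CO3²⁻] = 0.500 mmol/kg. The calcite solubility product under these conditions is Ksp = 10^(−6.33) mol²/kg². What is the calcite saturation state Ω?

Ω = 10.3

Ksp = 10^(−6.33) = 4.677×10^-7
Ω = [Ca²⁺][CO3²⁻]/Ksp = (9.67×10^-3)(0.500×10^-3) / 4.677×10^-7 = 10.3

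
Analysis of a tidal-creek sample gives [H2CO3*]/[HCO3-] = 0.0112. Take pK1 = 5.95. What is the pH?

From K1 = [H⁺][HCO3-]/[H2CO3*]:  pH = pK1 − log₁₀([H2CO3*]/[HCO3-])
log₁₀(0.0112) = -1.951
pH = 5.95 − (-1.951) = 7.90

pH = 7.90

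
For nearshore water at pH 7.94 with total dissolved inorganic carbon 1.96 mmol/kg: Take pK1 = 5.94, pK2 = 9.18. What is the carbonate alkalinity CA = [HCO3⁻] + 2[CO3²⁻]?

CA = 2.05 mmol/kg

CA = [HCO3⁻] + 2[CO3²⁻] = (α₁ + 2α₂)·DIC
At pH 7.94: [H⁺]/K1 = 10^-2.00 = 0.010000, K2/[H⁺] = 10^-1.24 = 0.057544
α₁ = 1/(1 + 0.010000 + 0.057544) = 1/1.0675 = 0.9367; α₂ = α₁·K2/[H⁺] = 0.05390
α₁ + 2α₂ = 1.0445
CA = 1.0445 × 1.96 = 2.05 mmol/kg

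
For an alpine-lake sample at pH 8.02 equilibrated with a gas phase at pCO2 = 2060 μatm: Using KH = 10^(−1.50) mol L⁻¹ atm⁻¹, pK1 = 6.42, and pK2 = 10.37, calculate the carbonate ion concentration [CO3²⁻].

[CO3²⁻] = 11.6 μmol/L

[CO2*] = KH · pCO2 = 10^(−1.50) × 2060×10^-6 = 6.514×10^-5 mol/L
α₀ = 1/(1 + K1/[H⁺] + K1K2/[H⁺]²) = 1/(1 + 10^+1.60 + 10^-0.75) = 0.02440
DIC = [CO2*]/α₀ = 6.514×10^-5 / 0.02440 = 2.670 mmol/L
[CO3²⁻] = α₂·DIC; α₂ = 0.004338, so [CO3²⁻] = 0.004338 × 2.670 = 0.0116 mmol/L = 11.6 μmol/L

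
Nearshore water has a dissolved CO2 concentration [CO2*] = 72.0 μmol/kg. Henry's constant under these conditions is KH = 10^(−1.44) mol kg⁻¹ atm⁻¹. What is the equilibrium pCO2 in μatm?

pCO2 = 1980 μatm

KH = 10^(−1.44) = 3.631×10^-2 mol kg⁻¹ atm⁻¹
pCO2 = [CO2*]/KH = 72.0×10^-6 / 3.631×10^-2 = 1.98×10^-3 atm = 1980 μatm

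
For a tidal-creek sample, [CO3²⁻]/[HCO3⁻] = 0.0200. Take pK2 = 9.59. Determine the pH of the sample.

From K2 = [H⁺][CO3²⁻]/[HCO3⁻]:  pH = pK2 + log₁₀([CO3²⁻]/[HCO3⁻])
log₁₀(0.0200) = -1.699
pH = 9.59 + (-1.699) = 7.89

pH = 7.89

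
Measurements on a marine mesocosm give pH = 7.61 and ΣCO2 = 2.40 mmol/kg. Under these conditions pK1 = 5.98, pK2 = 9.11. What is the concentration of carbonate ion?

α₂ = 1 / (1 + [H⁺]/K2 + [H⁺]²/(K1K2)) = 1 / (1 + 10^+1.50 + 10^-0.13)
   = 1 / (1 + 31.623 + 0.74131) = 1/33.364 = 0.02997
[CO3²⁻] = α₂ × DIC = 0.02997 × 2.40 = 0.0719 mmol/kg

[CO3²⁻] = 0.0719 mmol/kg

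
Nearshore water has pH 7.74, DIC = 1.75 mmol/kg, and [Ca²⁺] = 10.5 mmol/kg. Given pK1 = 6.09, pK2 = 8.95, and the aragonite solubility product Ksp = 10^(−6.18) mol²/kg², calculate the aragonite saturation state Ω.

Ω = 1.58

α₂ = 1 / (1 + [H⁺]/K2 + [H⁺]²/(K1K2)) = 1 / (1 + 10^+1.21 + 10^-0.44)
   = 1 / (1 + 16.218 + 0.36308) = 1/17.581 = 0.05688
[CO3²⁻] = α₂ × DIC = 0.05688 × 1.75 = 0.09954 mmol/kg
Ksp = 10^(−6.18) = 6.607×10^-7
Ω = [Ca²⁺][CO3²⁻]/Ksp = (10.5×10^-3)(9.954×10^-5) / 6.607×10^-7 = 1.58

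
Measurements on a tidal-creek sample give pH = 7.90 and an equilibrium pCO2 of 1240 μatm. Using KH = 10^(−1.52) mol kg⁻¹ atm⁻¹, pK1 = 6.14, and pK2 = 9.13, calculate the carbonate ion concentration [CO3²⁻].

[CO2*] = KH · pCO2 = 10^(−1.52) × 1240×10^-6 = 3.745×10^-5 mol/kg
α₀ = 1/(1 + K1/[H⁺] + K1K2/[H⁺]²) = 1/(1 + 10^+1.76 + 10^+0.53) = 0.01615
DIC = [CO2*]/α₀ = 3.745×10^-5 / 0.01615 = 2.319 mmol/kg
[CO3²⁻] = α₂·DIC; α₂ = 0.05471, so [CO3²⁻] = 0.05471 × 2.319 = 0.127 mmol/kg

[CO3²⁻] = 0.127 mmol/kg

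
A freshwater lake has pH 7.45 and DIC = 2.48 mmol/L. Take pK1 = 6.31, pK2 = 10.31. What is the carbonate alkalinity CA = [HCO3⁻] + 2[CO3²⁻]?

CA = [HCO3⁻] + 2[CO3²⁻] = (α₁ + 2α₂)·DIC
At pH 7.45: [H⁺]/K1 = 10^-1.14 = 0.072444, K2/[H⁺] = 10^-2.86 = 0.0013804
α₁ = 1/(1 + 0.072444 + 0.0013804) = 1/1.0738 = 0.9313; α₂ = α₁·K2/[H⁺] = 0.001285
α₁ + 2α₂ = 0.9338
CA = 0.9338 × 2.48 = 2.32 mmol/L

CA = 2.32 mmol/L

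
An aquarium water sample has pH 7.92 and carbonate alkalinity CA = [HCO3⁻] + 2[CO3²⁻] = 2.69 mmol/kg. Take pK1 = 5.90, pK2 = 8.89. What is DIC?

CA = [HCO3⁻] + 2[CO3²⁻] = (α₁ + 2α₂)·DIC
At pH 7.92: [H⁺]/K1 = 10^-2.02 = 0.0095499, K2/[H⁺] = 10^-0.97 = 0.10715
α₁ = 1/(1 + 0.0095499 + 0.10715) = 1/1.1167 = 0.8955; α₂ = α₁·K2/[H⁺] = 0.09595
α₁ + 2α₂ = 1.0874
DIC = CA / (α₁ + 2α₂) = 2.69 / 1.0874 = 2.47 mmol/kg

DIC = 2.47 mmol/kg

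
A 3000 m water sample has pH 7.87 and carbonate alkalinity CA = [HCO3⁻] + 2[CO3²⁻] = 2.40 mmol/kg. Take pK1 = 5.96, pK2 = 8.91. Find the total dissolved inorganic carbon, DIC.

DIC = 2.24 mmol/kg

CA = [HCO3⁻] + 2[CO3²⁻] = (α₁ + 2α₂)·DIC
At pH 7.87: [H⁺]/K1 = 10^-1.91 = 0.012303, K2/[H⁺] = 10^-1.04 = 0.091201
α₁ = 1/(1 + 0.012303 + 0.091201) = 1/1.1035 = 0.9062; α₂ = α₁·K2/[H⁺] = 0.08265
α₁ + 2α₂ = 1.0715
DIC = CA / (α₁ + 2α₂) = 2.40 / 1.0715 = 2.24 mmol/kg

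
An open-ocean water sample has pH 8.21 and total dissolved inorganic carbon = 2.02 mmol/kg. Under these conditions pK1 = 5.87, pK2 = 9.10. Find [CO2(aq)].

α₀ = 1 / (1 + K1/[H⁺] + K1K2/[H⁺]²) = 1 / (1 + 10^+2.34 + 10^+1.45)
   = 1 / (1 + 218.78 + 28.184) = 1/247.96 = 0.004033
[CO2*] = α₀ × DIC = 0.004033 × 2.02 = 0.00815 mmol/kg = 8.15 μmol/kg

[CO2*] = 8.15 μmol/kg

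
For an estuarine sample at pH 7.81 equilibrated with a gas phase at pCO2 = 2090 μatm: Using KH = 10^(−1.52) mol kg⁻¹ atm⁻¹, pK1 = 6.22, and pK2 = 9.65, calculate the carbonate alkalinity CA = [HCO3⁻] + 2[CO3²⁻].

[CO2*] = KH · pCO2 = 10^(−1.52) × 2090×10^-6 = 6.312×10^-5 mol/kg
α₀ = 1/(1 + K1/[H⁺] + K1K2/[H⁺]²) = 1/(1 + 10^+1.59 + 10^-0.25) = 0.02471
DIC = [CO2*]/α₀ = 6.312×10^-5 / 0.02471 = 2.554 mmol/kg
CA = (α₁ + 2α₂)·DIC = (0.9614 + 2×0.01390) × 2.554 = 2.53 mmol/kg

CA = 2.53 mmol/kg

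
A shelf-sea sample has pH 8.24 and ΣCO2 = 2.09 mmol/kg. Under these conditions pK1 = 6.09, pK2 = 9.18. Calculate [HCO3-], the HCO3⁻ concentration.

[HCO3⁻] = 1.86 mmol/kg

α₁ = 1 / (1 + [H⁺]/K1 + K2/[H⁺]) = 1 / (1 + 10^-2.15 + 10^-0.94)
   = 1 / (1 + 0.0070795 + 0.11482) = 1/1.1219 = 0.8913
[HCO3⁻] = α₁ × DIC = 0.8913 × 2.09 = 1.86 mmol/kg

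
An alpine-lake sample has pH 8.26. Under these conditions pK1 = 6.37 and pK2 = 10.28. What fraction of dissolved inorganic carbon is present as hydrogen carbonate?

α₁ = 1 / (1 + [H⁺]/K1 + K2/[H⁺]) = 1 / (1 + 10^-1.89 + 10^-2.02)
   = 1 / (1 + 0.012882 + 0.0095499) = 1/1.0224 = 0.9781

α₁ = 0.978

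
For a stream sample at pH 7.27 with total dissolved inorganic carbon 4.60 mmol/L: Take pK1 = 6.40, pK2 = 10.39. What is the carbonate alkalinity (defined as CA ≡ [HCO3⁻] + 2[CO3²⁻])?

CA = [HCO3⁻] + 2[CO3²⁻] = (α₁ + 2α₂)·DIC
At pH 7.27: [H⁺]/K1 = 10^-0.87 = 0.13490, K2/[H⁺] = 10^-3.12 = 0.00075858
α₁ = 1/(1 + 0.13490 + 0.00075858) = 1/1.1357 = 0.8805; α₂ = α₁·K2/[H⁺] = 0.0006680
α₁ + 2α₂ = 0.8819
CA = 0.8819 × 4.60 = 4.06 mmol/L

CA = 4.06 mmol/L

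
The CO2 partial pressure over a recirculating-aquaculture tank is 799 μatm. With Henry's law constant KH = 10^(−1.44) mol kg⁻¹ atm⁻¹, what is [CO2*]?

KH = 10^(−1.44) = 3.631×10^-2 mol kg⁻¹ atm⁻¹
[CO2*] = KH · pCO2 = 3.631×10^-2 × 799×10^-6 atm = 2.90×10^-5 mol/kg

[CO2*] = 29.0 μmol/kg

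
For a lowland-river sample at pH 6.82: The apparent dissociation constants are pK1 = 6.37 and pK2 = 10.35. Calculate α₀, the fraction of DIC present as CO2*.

α₀ = 0.262

α₀ = 1 / (1 + K1/[H⁺] + K1K2/[H⁺]²) = 1 / (1 + 10^+0.45 + 10^-3.08)
   = 1 / (1 + 2.8184 + 0.00083176) = 1/3.8192 = 0.2618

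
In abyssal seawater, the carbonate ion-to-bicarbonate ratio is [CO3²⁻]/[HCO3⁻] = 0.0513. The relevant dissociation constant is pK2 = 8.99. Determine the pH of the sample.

pH = 7.70

From K2 = [H⁺][CO3²⁻]/[HCO3⁻]:  pH = pK2 + log₁₀([CO3²⁻]/[HCO3⁻])
log₁₀(0.0513) = -1.290
pH = 8.99 + (-1.290) = 7.70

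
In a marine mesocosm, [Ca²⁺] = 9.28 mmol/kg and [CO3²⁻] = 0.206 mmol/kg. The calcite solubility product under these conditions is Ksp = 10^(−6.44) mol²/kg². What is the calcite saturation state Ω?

Ω = 5.27

Ksp = 10^(−6.44) = 3.631×10^-7
Ω = [Ca²⁺][CO3²⁻]/Ksp = (9.28×10^-3)(0.206×10^-3) / 3.631×10^-7 = 5.27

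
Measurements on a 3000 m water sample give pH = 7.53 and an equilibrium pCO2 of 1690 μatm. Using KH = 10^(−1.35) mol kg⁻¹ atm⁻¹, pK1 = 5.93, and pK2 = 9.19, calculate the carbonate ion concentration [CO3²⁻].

[CO2*] = KH · pCO2 = 10^(−1.35) × 1690×10^-6 = 7.549×10^-5 mol/kg
α₀ = 1/(1 + K1/[H⁺] + K1K2/[H⁺]²) = 1/(1 + 10^+1.60 + 10^-0.06) = 0.02399
DIC = [CO2*]/α₀ = 7.549×10^-5 / 0.02399 = 3.147 mmol/kg
[CO3²⁻] = α₂·DIC; α₂ = 0.02090, so [CO3²⁻] = 0.02090 × 3.147 = 0.0657 mmol/kg

[CO3²⁻] = 0.0657 mmol/kg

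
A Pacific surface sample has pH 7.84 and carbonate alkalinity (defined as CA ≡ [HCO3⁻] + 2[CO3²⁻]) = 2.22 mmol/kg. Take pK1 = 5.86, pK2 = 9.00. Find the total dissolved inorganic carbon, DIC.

DIC = 2.11 mmol/kg

CA = [HCO3⁻] + 2[CO3²⁻] = (α₁ + 2α₂)·DIC
At pH 7.84: [H⁺]/K1 = 10^-1.98 = 0.010471, K2/[H⁺] = 10^-1.16 = 0.069183
α₁ = 1/(1 + 0.010471 + 0.069183) = 1/1.0797 = 0.9262; α₂ = α₁·K2/[H⁺] = 0.06408
α₁ + 2α₂ = 1.0544
DIC = CA / (α₁ + 2α₂) = 2.22 / 1.0544 = 2.11 mmol/kg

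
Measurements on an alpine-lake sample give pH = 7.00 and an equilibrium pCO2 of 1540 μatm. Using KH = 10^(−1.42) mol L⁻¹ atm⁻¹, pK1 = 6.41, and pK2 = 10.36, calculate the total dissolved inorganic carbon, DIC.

[CO2*] = KH · pCO2 = 10^(−1.42) × 1540×10^-6 = 5.855×10^-5 mol/L
α₀ = 1/(1 + K1/[H⁺] + K1K2/[H⁺]²) = 1/(1 + 10^+0.59 + 10^-2.77) = 0.2044
DIC = [CO2*]/α₀ = 5.855×10^-5 / 0.2044 = 0.286 mmol/L

DIC = 0.286 mmol/L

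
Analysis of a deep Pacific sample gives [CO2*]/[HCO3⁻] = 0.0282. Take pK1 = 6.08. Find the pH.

From K1 = [H⁺][HCO3⁻]/[CO2*]:  pH = pK1 − log₁₀([CO2*]/[HCO3⁻])
log₁₀(0.0282) = -1.550
pH = 6.08 − (-1.550) = 7.63

pH = 7.63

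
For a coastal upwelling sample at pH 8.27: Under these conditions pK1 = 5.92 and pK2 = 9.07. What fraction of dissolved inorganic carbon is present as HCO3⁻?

α₁ = 1 / (1 + [H⁺]/K1 + K2/[H⁺]) = 1 / (1 + 10^-2.35 + 10^-0.80)
   = 1 / (1 + 0.0044668 + 0.15849) = 1/1.1630 = 0.8599

α₁ = 0.860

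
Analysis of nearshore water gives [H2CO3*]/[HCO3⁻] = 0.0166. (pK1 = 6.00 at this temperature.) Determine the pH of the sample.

pH = 7.78

From K1 = [H⁺][HCO3⁻]/[H2CO3*]:  pH = pK1 − log₁₀([H2CO3*]/[HCO3⁻])
log₁₀(0.0166) = -1.780
pH = 6.00 − (-1.780) = 7.78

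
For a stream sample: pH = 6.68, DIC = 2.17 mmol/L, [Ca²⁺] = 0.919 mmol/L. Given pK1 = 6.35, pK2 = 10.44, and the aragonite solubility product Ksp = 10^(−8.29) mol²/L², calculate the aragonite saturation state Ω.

Ω = 0.0460

α₂ = 1 / (1 + [H⁺]/K2 + [H⁺]²/(K1K2)) = 1 / (1 + 10^+3.76 + 10^+3.43)
   = 1 / (1 + 5754.4 + 2691.5) = 1/8446.9 = 0.0001184
[CO3²⁻] = α₂ × DIC = 0.0001184 × 2.17 = 0.0002569 mmol/L = 0.2569 μmol/L
Ksp = 10^(−8.29) = 5.129×10^-9
Ω = [Ca²⁺][CO3²⁻]/Ksp = (0.919×10^-3)(2.569×10^-7) / 5.129×10^-9 = 0.0460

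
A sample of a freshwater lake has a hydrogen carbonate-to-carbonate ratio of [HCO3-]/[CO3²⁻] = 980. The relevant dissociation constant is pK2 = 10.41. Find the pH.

pH = 7.42

From K2 = [H⁺][CO3²⁻]/[HCO3-]:  pH = pK2 − log₁₀([HCO3-]/[CO3²⁻])
log₁₀(980) = +2.991
pH = 10.41 − (+2.991) = 7.42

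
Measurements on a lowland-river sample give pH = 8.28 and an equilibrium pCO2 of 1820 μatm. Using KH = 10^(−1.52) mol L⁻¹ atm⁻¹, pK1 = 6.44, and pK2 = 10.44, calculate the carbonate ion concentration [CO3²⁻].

[CO2*] = KH · pCO2 = 10^(−1.52) × 1820×10^-6 = 5.496×10^-5 mol/L
α₀ = 1/(1 + K1/[H⁺] + K1K2/[H⁺]²) = 1/(1 + 10^+1.84 + 10^-0.32) = 0.01415
DIC = [CO2*]/α₀ = 5.496×10^-5 / 0.01415 = 3.884 mmol/L
[CO3²⁻] = α₂·DIC; α₂ = 0.006774, so [CO3²⁻] = 0.006774 × 3.884 = 0.0263 mmol/L

[CO3²⁻] = 0.0263 mmol/L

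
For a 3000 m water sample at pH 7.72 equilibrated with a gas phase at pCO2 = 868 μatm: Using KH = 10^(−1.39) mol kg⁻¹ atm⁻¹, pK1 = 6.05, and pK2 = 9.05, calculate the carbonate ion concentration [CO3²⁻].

[CO2*] = KH · pCO2 = 10^(−1.39) × 868×10^-6 = 3.536×10^-5 mol/kg
α₀ = 1/(1 + K1/[H⁺] + K1K2/[H⁺]²) = 1/(1 + 10^+1.67 + 10^+0.34) = 0.02002
DIC = [CO2*]/α₀ = 3.536×10^-5 / 0.02002 = 1.767 mmol/kg
[CO3²⁻] = α₂·DIC; α₂ = 0.04379, so [CO3²⁻] = 0.04379 × 1.767 = 0.0774 mmol/kg

[CO3²⁻] = 0.0774 mmol/kg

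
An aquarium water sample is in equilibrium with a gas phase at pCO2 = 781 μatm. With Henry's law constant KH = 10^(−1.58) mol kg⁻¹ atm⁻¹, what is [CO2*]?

[CO2*] = 20.5 μmol/kg

KH = 10^(−1.58) = 2.630×10^-2 mol kg⁻¹ atm⁻¹
[CO2*] = KH · pCO2 = 2.630×10^-2 × 781×10^-6 atm = 2.05×10^-5 mol/kg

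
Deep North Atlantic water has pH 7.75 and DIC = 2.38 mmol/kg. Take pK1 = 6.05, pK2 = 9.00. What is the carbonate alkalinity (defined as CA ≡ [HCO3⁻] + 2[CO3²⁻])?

CA = 2.46 mmol/kg

CA = [HCO3⁻] + 2[CO3²⁻] = (α₁ + 2α₂)·DIC
At pH 7.75: [H⁺]/K1 = 10^-1.70 = 0.019953, K2/[H⁺] = 10^-1.25 = 0.056234
α₁ = 1/(1 + 0.019953 + 0.056234) = 1/1.0762 = 0.9292; α₂ = α₁·K2/[H⁺] = 0.05225
α₁ + 2α₂ = 1.0337
CA = 1.0337 × 2.38 = 2.46 mmol/kg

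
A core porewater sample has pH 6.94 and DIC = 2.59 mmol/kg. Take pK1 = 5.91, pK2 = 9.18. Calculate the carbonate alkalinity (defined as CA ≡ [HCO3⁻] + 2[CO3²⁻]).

CA = [HCO3⁻] + 2[CO3²⁻] = (α₁ + 2α₂)·DIC
At pH 6.94: [H⁺]/K1 = 10^-1.03 = 0.093325, K2/[H⁺] = 10^-2.24 = 0.0057544
α₁ = 1/(1 + 0.093325 + 0.0057544) = 1/1.0991 = 0.9099; α₂ = α₁·K2/[H⁺] = 0.005236
α₁ + 2α₂ = 0.9203
CA = 0.9203 × 2.59 = 2.38 mmol/kg

CA = 2.38 mmol/kg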